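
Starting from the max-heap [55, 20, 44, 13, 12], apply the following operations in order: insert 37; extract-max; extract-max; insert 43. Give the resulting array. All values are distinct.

[43, 37, 12, 13, 20]

insert 37:
  append 37 at index 5 → [55, 20, 44, 13, 12, 37] (no swap needed)
extract-max → returns 55:
  remove root 55; move last element 37 to root → [37, 20, 44, 13, 12]
  37 vs larger child 44 at index 2, swap → [44, 20, 37, 13, 12]
extract-max → returns 44:
  remove root 44; move last element 12 to root → [12, 20, 37, 13]
  12 vs larger child 37 at index 2, swap → [37, 20, 12, 13]
insert 43:
  append 43 at index 4 → [37, 20, 12, 13, 43]
  43 > parent 20 at index 1, swap → [37, 43, 12, 13, 20]
  43 > parent 37 at index 0, swap → [43, 37, 12, 13, 20]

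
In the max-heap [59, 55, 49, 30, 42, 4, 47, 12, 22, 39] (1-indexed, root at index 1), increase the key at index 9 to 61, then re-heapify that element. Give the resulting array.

[61, 59, 49, 55, 42, 4, 47, 12, 30, 39]

set index 9 from 22 to 61 → [59, 55, 49, 30, 42, 4, 47, 12, 61, 39]
61 > parent 30 at index 4, swap → [59, 55, 49, 61, 42, 4, 47, 12, 30, 39]
61 > parent 55 at index 2, swap → [59, 61, 49, 55, 42, 4, 47, 12, 30, 39]
61 > parent 59 at index 1, swap → [61, 59, 49, 55, 42, 4, 47, 12, 30, 39]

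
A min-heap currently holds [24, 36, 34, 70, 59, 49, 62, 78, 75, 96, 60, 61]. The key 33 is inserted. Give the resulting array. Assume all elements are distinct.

[24, 36, 33, 70, 59, 34, 62, 78, 75, 96, 60, 61, 49]

append 33 at index 12 → [24, 36, 34, 70, 59, 49, 62, 78, 75, 96, 60, 61, 33]
33 < parent 49 at index 5, swap → [24, 36, 34, 70, 59, 33, 62, 78, 75, 96, 60, 61, 49]
33 < parent 34 at index 2, swap → [24, 36, 33, 70, 59, 34, 62, 78, 75, 96, 60, 61, 49]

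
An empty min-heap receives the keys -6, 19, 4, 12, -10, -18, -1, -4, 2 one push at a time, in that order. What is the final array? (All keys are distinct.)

[-18, -6, -10, -4, 12, 4, -1, 19, 2]

Insert -6:
  append -6 at index 0 → [-6] (no swap needed)
Insert 19:
  append 19 at index 1 → [-6, 19] (no swap needed)
Insert 4:
  append 4 at index 2 → [-6, 19, 4] (no swap needed)
Insert 12:
  append 12 at index 3 → [-6, 19, 4, 12]
  12 < parent 19 at index 1, swap → [-6, 12, 4, 19]
Insert -10:
  append -10 at index 4 → [-6, 12, 4, 19, -10]
  -10 < parent 12 at index 1, swap → [-6, -10, 4, 19, 12]
  -10 < parent -6 at index 0, swap → [-10, -6, 4, 19, 12]
Insert -18:
  append -18 at index 5 → [-10, -6, 4, 19, 12, -18]
  -18 < parent 4 at index 2, swap → [-10, -6, -18, 19, 12, 4]
  -18 < parent -10 at index 0, swap → [-18, -6, -10, 19, 12, 4]
Insert -1:
  append -1 at index 6 → [-18, -6, -10, 19, 12, 4, -1] (no swap needed)
Insert -4:
  append -4 at index 7 → [-18, -6, -10, 19, 12, 4, -1, -4]
  -4 < parent 19 at index 3, swap → [-18, -6, -10, -4, 12, 4, -1, 19]
Insert 2:
  append 2 at index 8 → [-18, -6, -10, -4, 12, 4, -1, 19, 2] (no swap needed)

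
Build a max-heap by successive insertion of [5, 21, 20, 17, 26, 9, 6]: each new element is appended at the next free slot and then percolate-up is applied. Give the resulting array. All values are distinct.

Insert 5:
  append 5 at index 0 → [5] (no swap needed)
Insert 21:
  append 21 at index 1 → [5, 21]
  21 > parent 5 at index 0, swap → [21, 5]
Insert 20:
  append 20 at index 2 → [21, 5, 20] (no swap needed)
Insert 17:
  append 17 at index 3 → [21, 5, 20, 17]
  17 > parent 5 at index 1, swap → [21, 17, 20, 5]
Insert 26:
  append 26 at index 4 → [21, 17, 20, 5, 26]
  26 > parent 17 at index 1, swap → [21, 26, 20, 5, 17]
  26 > parent 21 at index 0, swap → [26, 21, 20, 5, 17]
Insert 9:
  append 9 at index 5 → [26, 21, 20, 5, 17, 9] (no swap needed)
Insert 6:
  append 6 at index 6 → [26, 21, 20, 5, 17, 9, 6] (no swap needed)

[26, 21, 20, 5, 17, 9, 6]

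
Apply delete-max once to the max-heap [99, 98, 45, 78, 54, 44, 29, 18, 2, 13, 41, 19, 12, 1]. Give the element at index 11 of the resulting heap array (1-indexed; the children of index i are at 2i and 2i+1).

remove root 99; move last element 1 to root → [1, 98, 45, 78, 54, 44, 29, 18, 2, 13, 41, 19, 12]
1 vs larger child 98 at index 2, swap → [98, 1, 45, 78, 54, 44, 29, 18, 2, 13, 41, 19, 12]
1 vs larger child 78 at index 4, swap → [98, 78, 45, 1, 54, 44, 29, 18, 2, 13, 41, 19, 12]
1 vs larger child 18 at index 8, swap → [98, 78, 45, 18, 54, 44, 29, 1, 2, 13, 41, 19, 12]
resulting array: [98, 78, 45, 18, 54, 44, 29, 1, 2, 13, 41, 19, 12]

41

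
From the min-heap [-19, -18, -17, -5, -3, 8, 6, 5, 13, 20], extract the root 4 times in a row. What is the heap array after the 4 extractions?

extract-min #1 returns -19:
  remove root -19; move last element 20 to root → [20, -18, -17, -5, -3, 8, 6, 5, 13]
  20 vs smaller child -18 at index 1, swap → [-18, 20, -17, -5, -3, 8, 6, 5, 13]
  20 vs smaller child -5 at index 3, swap → [-18, -5, -17, 20, -3, 8, 6, 5, 13]
  20 vs smaller child 5 at index 7, swap → [-18, -5, -17, 5, -3, 8, 6, 20, 13]
extract-min #2 returns -18:
  remove root -18; move last element 13 to root → [13, -5, -17, 5, -3, 8, 6, 20]
  13 vs smaller child -17 at index 2, swap → [-17, -5, 13, 5, -3, 8, 6, 20]
  13 vs smaller child 6 at index 6, swap → [-17, -5, 6, 5, -3, 8, 13, 20]
extract-min #3 returns -17:
  remove root -17; move last element 20 to root → [20, -5, 6, 5, -3, 8, 13]
  20 vs smaller child -5 at index 1, swap → [-5, 20, 6, 5, -3, 8, 13]
  20 vs smaller child -3 at index 4, swap → [-5, -3, 6, 5, 20, 8, 13]
extract-min #4 returns -5:
  remove root -5; move last element 13 to root → [13, -3, 6, 5, 20, 8]
  13 vs smaller child -3 at index 1, swap → [-3, 13, 6, 5, 20, 8]
  13 vs smaller child 5 at index 3, swap → [-3, 5, 6, 13, 20, 8]

[-3, 5, 6, 13, 20, 8]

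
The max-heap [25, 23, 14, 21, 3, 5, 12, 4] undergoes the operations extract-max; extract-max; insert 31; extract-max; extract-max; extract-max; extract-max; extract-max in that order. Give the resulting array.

extract-max → returns 25:
  remove root 25; move last element 4 to root → [4, 23, 14, 21, 3, 5, 12]
  4 vs larger child 23 at index 1, swap → [23, 4, 14, 21, 3, 5, 12]
  4 vs larger child 21 at index 3, swap → [23, 21, 14, 4, 3, 5, 12]
extract-max → returns 23:
  remove root 23; move last element 12 to root → [12, 21, 14, 4, 3, 5]
  12 vs larger child 21 at index 1, swap → [21, 12, 14, 4, 3, 5]
insert 31:
  append 31 at index 6 → [21, 12, 14, 4, 3, 5, 31]
  31 > parent 14 at index 2, swap → [21, 12, 31, 4, 3, 5, 14]
  31 > parent 21 at index 0, swap → [31, 12, 21, 4, 3, 5, 14]
extract-max → returns 31:
  remove root 31; move last element 14 to root → [14, 12, 21, 4, 3, 5]
  14 vs larger child 21 at index 2, swap → [21, 12, 14, 4, 3, 5]
extract-max → returns 21:
  remove root 21; move last element 5 to root → [5, 12, 14, 4, 3]
  5 vs larger child 14 at index 2, swap → [14, 12, 5, 4, 3]
extract-max → returns 14:
  remove root 14; move last element 3 to root → [3, 12, 5, 4]
  3 vs larger child 12 at index 1, swap → [12, 3, 5, 4]
  3 vs only child 4 at index 3, swap → [12, 4, 5, 3]
extract-max → returns 12:
  remove root 12; move last element 3 to root → [3, 4, 5]
  3 vs larger child 5 at index 2, swap → [5, 4, 3]
extract-max → returns 5:
  remove root 5; move last element 3 to root → [3, 4]
  3 vs only child 4 at index 1, swap → [4, 3]

[4, 3]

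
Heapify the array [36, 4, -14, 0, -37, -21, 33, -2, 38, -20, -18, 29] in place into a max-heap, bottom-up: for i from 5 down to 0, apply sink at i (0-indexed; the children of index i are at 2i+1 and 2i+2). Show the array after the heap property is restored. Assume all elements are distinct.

[38, 36, 33, 4, -18, 29, -14, -2, 0, -20, -37, -21]

sift down from index 5:
  -21 vs only child 29 at index 11, swap → [36, 4, -14, 0, -37, 29, 33, -2, 38, -20, -18, -21]
sift down from index 4:
  -37 vs larger child -18 at index 10, swap → [36, 4, -14, 0, -18, 29, 33, -2, 38, -20, -37, -21]
sift down from index 3:
  0 vs larger child 38 at index 8, swap → [36, 4, -14, 38, -18, 29, 33, -2, 0, -20, -37, -21]
sift down from index 2:
  -14 vs larger child 33 at index 6, swap → [36, 4, 33, 38, -18, 29, -14, -2, 0, -20, -37, -21]
sift down from index 1:
  4 vs larger child 38 at index 3, swap → [36, 38, 33, 4, -18, 29, -14, -2, 0, -20, -37, -21]
sift down from index 0:
  36 vs larger child 38 at index 1, swap → [38, 36, 33, 4, -18, 29, -14, -2, 0, -20, -37, -21]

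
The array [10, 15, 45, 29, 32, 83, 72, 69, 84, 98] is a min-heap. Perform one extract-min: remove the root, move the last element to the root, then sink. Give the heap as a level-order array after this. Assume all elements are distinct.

remove root 10; move last element 98 to root → [98, 15, 45, 29, 32, 83, 72, 69, 84]
98 vs smaller child 15 at index 1, swap → [15, 98, 45, 29, 32, 83, 72, 69, 84]
98 vs smaller child 29 at index 3, swap → [15, 29, 45, 98, 32, 83, 72, 69, 84]
98 vs smaller child 69 at index 7, swap → [15, 29, 45, 69, 32, 83, 72, 98, 84]

[15, 29, 45, 69, 32, 83, 72, 98, 84]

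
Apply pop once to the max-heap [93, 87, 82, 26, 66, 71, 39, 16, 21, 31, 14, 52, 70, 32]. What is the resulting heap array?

[87, 66, 82, 26, 32, 71, 39, 16, 21, 31, 14, 52, 70]

remove root 93; move last element 32 to root → [32, 87, 82, 26, 66, 71, 39, 16, 21, 31, 14, 52, 70]
32 vs larger child 87 at index 1, swap → [87, 32, 82, 26, 66, 71, 39, 16, 21, 31, 14, 52, 70]
32 vs larger child 66 at index 4, swap → [87, 66, 82, 26, 32, 71, 39, 16, 21, 31, 14, 52, 70]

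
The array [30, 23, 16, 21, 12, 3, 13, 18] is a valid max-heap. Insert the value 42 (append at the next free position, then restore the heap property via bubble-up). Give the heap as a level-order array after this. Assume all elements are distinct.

append 42 at index 8 → [30, 23, 16, 21, 12, 3, 13, 18, 42]
42 > parent 21 at index 3, swap → [30, 23, 16, 42, 12, 3, 13, 18, 21]
42 > parent 23 at index 1, swap → [30, 42, 16, 23, 12, 3, 13, 18, 21]
42 > parent 30 at index 0, swap → [42, 30, 16, 23, 12, 3, 13, 18, 21]

[42, 30, 16, 23, 12, 3, 13, 18, 21]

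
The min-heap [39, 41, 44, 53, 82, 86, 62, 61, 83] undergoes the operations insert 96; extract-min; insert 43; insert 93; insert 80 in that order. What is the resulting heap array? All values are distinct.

insert 96:
  append 96 at index 9 → [39, 41, 44, 53, 82, 86, 62, 61, 83, 96] (no swap needed)
extract-min → returns 39:
  remove root 39; move last element 96 to root → [96, 41, 44, 53, 82, 86, 62, 61, 83]
  96 vs smaller child 41 at index 1, swap → [41, 96, 44, 53, 82, 86, 62, 61, 83]
  96 vs smaller child 53 at index 3, swap → [41, 53, 44, 96, 82, 86, 62, 61, 83]
  96 vs smaller child 61 at index 7, swap → [41, 53, 44, 61, 82, 86, 62, 96, 83]
insert 43:
  append 43 at index 9 → [41, 53, 44, 61, 82, 86, 62, 96, 83, 43]
  43 < parent 82 at index 4, swap → [41, 53, 44, 61, 43, 86, 62, 96, 83, 82]
  43 < parent 53 at index 1, swap → [41, 43, 44, 61, 53, 86, 62, 96, 83, 82]
insert 93:
  append 93 at index 10 → [41, 43, 44, 61, 53, 86, 62, 96, 83, 82, 93] (no swap needed)
insert 80:
  append 80 at index 11 → [41, 43, 44, 61, 53, 86, 62, 96, 83, 82, 93, 80]
  80 < parent 86 at index 5, swap → [41, 43, 44, 61, 53, 80, 62, 96, 83, 82, 93, 86]

[41, 43, 44, 61, 53, 80, 62, 96, 83, 82, 93, 86]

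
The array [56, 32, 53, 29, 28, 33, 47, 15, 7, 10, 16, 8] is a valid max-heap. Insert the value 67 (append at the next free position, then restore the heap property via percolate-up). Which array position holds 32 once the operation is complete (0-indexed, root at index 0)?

append 67 at index 12 → [56, 32, 53, 29, 28, 33, 47, 15, 7, 10, 16, 8, 67]
67 > parent 33 at index 5, swap → [56, 32, 53, 29, 28, 67, 47, 15, 7, 10, 16, 8, 33]
67 > parent 53 at index 2, swap → [56, 32, 67, 29, 28, 53, 47, 15, 7, 10, 16, 8, 33]
67 > parent 56 at index 0, swap → [67, 32, 56, 29, 28, 53, 47, 15, 7, 10, 16, 8, 33]
resulting array: [67, 32, 56, 29, 28, 53, 47, 15, 7, 10, 16, 8, 33]

1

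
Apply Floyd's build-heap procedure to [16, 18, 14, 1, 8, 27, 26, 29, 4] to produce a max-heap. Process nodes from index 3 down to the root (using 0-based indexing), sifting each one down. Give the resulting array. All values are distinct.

sift down from index 3:
  1 vs larger child 29 at index 7, swap → [16, 18, 14, 29, 8, 27, 26, 1, 4]
sift down from index 2:
  14 vs larger child 27 at index 5, swap → [16, 18, 27, 29, 8, 14, 26, 1, 4]
sift down from index 1:
  18 vs larger child 29 at index 3, swap → [16, 29, 27, 18, 8, 14, 26, 1, 4]
sift down from index 0:
  16 vs larger child 29 at index 1, swap → [29, 16, 27, 18, 8, 14, 26, 1, 4]
  16 vs larger child 18 at index 3, swap → [29, 18, 27, 16, 8, 14, 26, 1, 4]

[29, 18, 27, 16, 8, 14, 26, 1, 4]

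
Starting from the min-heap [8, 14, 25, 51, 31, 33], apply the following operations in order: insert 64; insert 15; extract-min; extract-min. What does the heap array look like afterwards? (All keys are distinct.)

[15, 31, 25, 51, 64, 33]

insert 64:
  append 64 at index 6 → [8, 14, 25, 51, 31, 33, 64] (no swap needed)
insert 15:
  append 15 at index 7 → [8, 14, 25, 51, 31, 33, 64, 15]
  15 < parent 51 at index 3, swap → [8, 14, 25, 15, 31, 33, 64, 51]
extract-min → returns 8:
  remove root 8; move last element 51 to root → [51, 14, 25, 15, 31, 33, 64]
  51 vs smaller child 14 at index 1, swap → [14, 51, 25, 15, 31, 33, 64]
  51 vs smaller child 15 at index 3, swap → [14, 15, 25, 51, 31, 33, 64]
extract-min → returns 14:
  remove root 14; move last element 64 to root → [64, 15, 25, 51, 31, 33]
  64 vs smaller child 15 at index 1, swap → [15, 64, 25, 51, 31, 33]
  64 vs smaller child 31 at index 4, swap → [15, 31, 25, 51, 64, 33]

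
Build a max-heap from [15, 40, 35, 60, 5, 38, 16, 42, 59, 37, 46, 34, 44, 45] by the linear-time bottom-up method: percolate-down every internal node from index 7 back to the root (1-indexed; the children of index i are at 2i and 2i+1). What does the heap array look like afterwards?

[60, 59, 45, 42, 46, 44, 35, 15, 40, 37, 5, 34, 38, 16]

sift down from index 7:
  16 vs only child 45 at index 14, swap → [15, 40, 35, 60, 5, 38, 45, 42, 59, 37, 46, 34, 44, 16]
sift down from index 6:
  38 vs larger child 44 at index 13, swap → [15, 40, 35, 60, 5, 44, 45, 42, 59, 37, 46, 34, 38, 16]
sift down from index 5:
  5 vs larger child 46 at index 11, swap → [15, 40, 35, 60, 46, 44, 45, 42, 59, 37, 5, 34, 38, 16]
sift down from index 4: already satisfies heap property
sift down from index 3:
  35 vs larger child 45 at index 7, swap → [15, 40, 45, 60, 46, 44, 35, 42, 59, 37, 5, 34, 38, 16]
sift down from index 2:
  40 vs larger child 60 at index 4, swap → [15, 60, 45, 40, 46, 44, 35, 42, 59, 37, 5, 34, 38, 16]
  40 vs larger child 59 at index 9, swap → [15, 60, 45, 59, 46, 44, 35, 42, 40, 37, 5, 34, 38, 16]
sift down from index 1:
  15 vs larger child 60 at index 2, swap → [60, 15, 45, 59, 46, 44, 35, 42, 40, 37, 5, 34, 38, 16]
  15 vs larger child 59 at index 4, swap → [60, 59, 45, 15, 46, 44, 35, 42, 40, 37, 5, 34, 38, 16]
  15 vs larger child 42 at index 8, swap → [60, 59, 45, 42, 46, 44, 35, 15, 40, 37, 5, 34, 38, 16]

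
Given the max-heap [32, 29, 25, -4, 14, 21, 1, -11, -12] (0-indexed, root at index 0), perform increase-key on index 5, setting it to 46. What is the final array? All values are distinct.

set index 5 from 21 to 46 → [32, 29, 25, -4, 14, 46, 1, -11, -12]
46 > parent 25 at index 2, swap → [32, 29, 46, -4, 14, 25, 1, -11, -12]
46 > parent 32 at index 0, swap → [46, 29, 32, -4, 14, 25, 1, -11, -12]

[46, 29, 32, -4, 14, 25, 1, -11, -12]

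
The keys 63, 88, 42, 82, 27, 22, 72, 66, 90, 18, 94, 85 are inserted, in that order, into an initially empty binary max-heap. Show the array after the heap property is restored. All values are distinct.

[94, 90, 85, 82, 88, 72, 42, 63, 66, 18, 27, 22]

Insert 63:
  append 63 at index 0 → [63] (no swap needed)
Insert 88:
  append 88 at index 1 → [63, 88]
  88 > parent 63 at index 0, swap → [88, 63]
Insert 42:
  append 42 at index 2 → [88, 63, 42] (no swap needed)
Insert 82:
  append 82 at index 3 → [88, 63, 42, 82]
  82 > parent 63 at index 1, swap → [88, 82, 42, 63]
Insert 27:
  append 27 at index 4 → [88, 82, 42, 63, 27] (no swap needed)
Insert 22:
  append 22 at index 5 → [88, 82, 42, 63, 27, 22] (no swap needed)
Insert 72:
  append 72 at index 6 → [88, 82, 42, 63, 27, 22, 72]
  72 > parent 42 at index 2, swap → [88, 82, 72, 63, 27, 22, 42]
Insert 66:
  append 66 at index 7 → [88, 82, 72, 63, 27, 22, 42, 66]
  66 > parent 63 at index 3, swap → [88, 82, 72, 66, 27, 22, 42, 63]
Insert 90:
  append 90 at index 8 → [88, 82, 72, 66, 27, 22, 42, 63, 90]
  90 > parent 66 at index 3, swap → [88, 82, 72, 90, 27, 22, 42, 63, 66]
  90 > parent 82 at index 1, swap → [88, 90, 72, 82, 27, 22, 42, 63, 66]
  90 > parent 88 at index 0, swap → [90, 88, 72, 82, 27, 22, 42, 63, 66]
Insert 18:
  append 18 at index 9 → [90, 88, 72, 82, 27, 22, 42, 63, 66, 18] (no swap needed)
Insert 94:
  append 94 at index 10 → [90, 88, 72, 82, 27, 22, 42, 63, 66, 18, 94]
  94 > parent 27 at index 4, swap → [90, 88, 72, 82, 94, 22, 42, 63, 66, 18, 27]
  94 > parent 88 at index 1, swap → [90, 94, 72, 82, 88, 22, 42, 63, 66, 18, 27]
  94 > parent 90 at index 0, swap → [94, 90, 72, 82, 88, 22, 42, 63, 66, 18, 27]
Insert 85:
  append 85 at index 11 → [94, 90, 72, 82, 88, 22, 42, 63, 66, 18, 27, 85]
  85 > parent 22 at index 5, swap → [94, 90, 72, 82, 88, 85, 42, 63, 66, 18, 27, 22]
  85 > parent 72 at index 2, swap → [94, 90, 85, 82, 88, 72, 42, 63, 66, 18, 27, 22]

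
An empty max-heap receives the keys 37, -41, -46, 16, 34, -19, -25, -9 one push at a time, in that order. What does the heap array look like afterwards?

[37, 34, -19, -9, 16, -46, -25, -41]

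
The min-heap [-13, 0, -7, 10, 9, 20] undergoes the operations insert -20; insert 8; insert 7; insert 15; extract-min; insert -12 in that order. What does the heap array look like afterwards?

[-13, -12, -7, 7, 0, 20, 15, 10, 8, 9]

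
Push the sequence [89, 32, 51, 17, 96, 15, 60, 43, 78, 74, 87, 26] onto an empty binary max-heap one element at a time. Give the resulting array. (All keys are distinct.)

Insert 89:
  append 89 at index 0 → [89] (no swap needed)
Insert 32:
  append 32 at index 1 → [89, 32] (no swap needed)
Insert 51:
  append 51 at index 2 → [89, 32, 51] (no swap needed)
Insert 17:
  append 17 at index 3 → [89, 32, 51, 17] (no swap needed)
Insert 96:
  append 96 at index 4 → [89, 32, 51, 17, 96]
  96 > parent 32 at index 1, swap → [89, 96, 51, 17, 32]
  96 > parent 89 at index 0, swap → [96, 89, 51, 17, 32]
Insert 15:
  append 15 at index 5 → [96, 89, 51, 17, 32, 15] (no swap needed)
Insert 60:
  append 60 at index 6 → [96, 89, 51, 17, 32, 15, 60]
  60 > parent 51 at index 2, swap → [96, 89, 60, 17, 32, 15, 51]
Insert 43:
  append 43 at index 7 → [96, 89, 60, 17, 32, 15, 51, 43]
  43 > parent 17 at index 3, swap → [96, 89, 60, 43, 32, 15, 51, 17]
Insert 78:
  append 78 at index 8 → [96, 89, 60, 43, 32, 15, 51, 17, 78]
  78 > parent 43 at index 3, swap → [96, 89, 60, 78, 32, 15, 51, 17, 43]
Insert 74:
  append 74 at index 9 → [96, 89, 60, 78, 32, 15, 51, 17, 43, 74]
  74 > parent 32 at index 4, swap → [96, 89, 60, 78, 74, 15, 51, 17, 43, 32]
Insert 87:
  append 87 at index 10 → [96, 89, 60, 78, 74, 15, 51, 17, 43, 32, 87]
  87 > parent 74 at index 4, swap → [96, 89, 60, 78, 87, 15, 51, 17, 43, 32, 74]
Insert 26:
  append 26 at index 11 → [96, 89, 60, 78, 87, 15, 51, 17, 43, 32, 74, 26]
  26 > parent 15 at index 5, swap → [96, 89, 60, 78, 87, 26, 51, 17, 43, 32, 74, 15]

[96, 89, 60, 78, 87, 26, 51, 17, 43, 32, 74, 15]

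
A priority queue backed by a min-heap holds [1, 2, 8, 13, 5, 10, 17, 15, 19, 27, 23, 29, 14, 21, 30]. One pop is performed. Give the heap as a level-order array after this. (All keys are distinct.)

remove root 1; move last element 30 to root → [30, 2, 8, 13, 5, 10, 17, 15, 19, 27, 23, 29, 14, 21]
30 vs smaller child 2 at index 1, swap → [2, 30, 8, 13, 5, 10, 17, 15, 19, 27, 23, 29, 14, 21]
30 vs smaller child 5 at index 4, swap → [2, 5, 8, 13, 30, 10, 17, 15, 19, 27, 23, 29, 14, 21]
30 vs smaller child 23 at index 10, swap → [2, 5, 8, 13, 23, 10, 17, 15, 19, 27, 30, 29, 14, 21]

[2, 5, 8, 13, 23, 10, 17, 15, 19, 27, 30, 29, 14, 21]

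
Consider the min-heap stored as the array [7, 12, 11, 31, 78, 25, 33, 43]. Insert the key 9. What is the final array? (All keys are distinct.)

append 9 at index 8 → [7, 12, 11, 31, 78, 25, 33, 43, 9]
9 < parent 31 at index 3, swap → [7, 12, 11, 9, 78, 25, 33, 43, 31]
9 < parent 12 at index 1, swap → [7, 9, 11, 12, 78, 25, 33, 43, 31]

[7, 9, 11, 12, 78, 25, 33, 43, 31]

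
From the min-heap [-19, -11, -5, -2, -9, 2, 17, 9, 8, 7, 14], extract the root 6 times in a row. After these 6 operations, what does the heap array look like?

extract-min #1 returns -19:
  remove root -19; move last element 14 to root → [14, -11, -5, -2, -9, 2, 17, 9, 8, 7]
  14 vs smaller child -11 at index 1, swap → [-11, 14, -5, -2, -9, 2, 17, 9, 8, 7]
  14 vs smaller child -9 at index 4, swap → [-11, -9, -5, -2, 14, 2, 17, 9, 8, 7]
  14 vs only child 7 at index 9, swap → [-11, -9, -5, -2, 7, 2, 17, 9, 8, 14]
extract-min #2 returns -11:
  remove root -11; move last element 14 to root → [14, -9, -5, -2, 7, 2, 17, 9, 8]
  14 vs smaller child -9 at index 1, swap → [-9, 14, -5, -2, 7, 2, 17, 9, 8]
  14 vs smaller child -2 at index 3, swap → [-9, -2, -5, 14, 7, 2, 17, 9, 8]
  14 vs smaller child 8 at index 8, swap → [-9, -2, -5, 8, 7, 2, 17, 9, 14]
extract-min #3 returns -9:
  remove root -9; move last element 14 to root → [14, -2, -5, 8, 7, 2, 17, 9]
  14 vs smaller child -5 at index 2, swap → [-5, -2, 14, 8, 7, 2, 17, 9]
  14 vs smaller child 2 at index 5, swap → [-5, -2, 2, 8, 7, 14, 17, 9]
extract-min #4 returns -5:
  remove root -5; move last element 9 to root → [9, -2, 2, 8, 7, 14, 17]
  9 vs smaller child -2 at index 1, swap → [-2, 9, 2, 8, 7, 14, 17]
  9 vs smaller child 7 at index 4, swap → [-2, 7, 2, 8, 9, 14, 17]
extract-min #5 returns -2:
  remove root -2; move last element 17 to root → [17, 7, 2, 8, 9, 14]
  17 vs smaller child 2 at index 2, swap → [2, 7, 17, 8, 9, 14]
  17 vs only child 14 at index 5, swap → [2, 7, 14, 8, 9, 17]
extract-min #6 returns 2:
  remove root 2; move last element 17 to root → [17, 7, 14, 8, 9]
  17 vs smaller child 7 at index 1, swap → [7, 17, 14, 8, 9]
  17 vs smaller child 8 at index 3, swap → [7, 8, 14, 17, 9]

[7, 8, 14, 17, 9]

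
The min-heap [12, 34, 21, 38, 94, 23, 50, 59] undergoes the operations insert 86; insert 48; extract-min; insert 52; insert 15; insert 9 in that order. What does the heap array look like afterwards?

[9, 21, 15, 38, 34, 23, 50, 59, 86, 52, 48, 94]

insert 86:
  append 86 at index 8 → [12, 34, 21, 38, 94, 23, 50, 59, 86] (no swap needed)
insert 48:
  append 48 at index 9 → [12, 34, 21, 38, 94, 23, 50, 59, 86, 48]
  48 < parent 94 at index 4, swap → [12, 34, 21, 38, 48, 23, 50, 59, 86, 94]
extract-min → returns 12:
  remove root 12; move last element 94 to root → [94, 34, 21, 38, 48, 23, 50, 59, 86]
  94 vs smaller child 21 at index 2, swap → [21, 34, 94, 38, 48, 23, 50, 59, 86]
  94 vs smaller child 23 at index 5, swap → [21, 34, 23, 38, 48, 94, 50, 59, 86]
insert 52:
  append 52 at index 9 → [21, 34, 23, 38, 48, 94, 50, 59, 86, 52] (no swap needed)
insert 15:
  append 15 at index 10 → [21, 34, 23, 38, 48, 94, 50, 59, 86, 52, 15]
  15 < parent 48 at index 4, swap → [21, 34, 23, 38, 15, 94, 50, 59, 86, 52, 48]
  15 < parent 34 at index 1, swap → [21, 15, 23, 38, 34, 94, 50, 59, 86, 52, 48]
  15 < parent 21 at index 0, swap → [15, 21, 23, 38, 34, 94, 50, 59, 86, 52, 48]
insert 9:
  append 9 at index 11 → [15, 21, 23, 38, 34, 94, 50, 59, 86, 52, 48, 9]
  9 < parent 94 at index 5, swap → [15, 21, 23, 38, 34, 9, 50, 59, 86, 52, 48, 94]
  9 < parent 23 at index 2, swap → [15, 21, 9, 38, 34, 23, 50, 59, 86, 52, 48, 94]
  9 < parent 15 at index 0, swap → [9, 21, 15, 38, 34, 23, 50, 59, 86, 52, 48, 94]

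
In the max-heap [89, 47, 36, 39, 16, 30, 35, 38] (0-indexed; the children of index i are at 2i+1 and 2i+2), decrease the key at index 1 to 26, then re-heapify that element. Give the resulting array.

[89, 39, 36, 38, 16, 30, 35, 26]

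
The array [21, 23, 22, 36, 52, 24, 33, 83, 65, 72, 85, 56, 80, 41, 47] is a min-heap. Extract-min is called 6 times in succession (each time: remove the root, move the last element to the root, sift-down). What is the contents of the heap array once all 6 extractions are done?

extract-min #1 returns 21:
  remove root 21; move last element 47 to root → [47, 23, 22, 36, 52, 24, 33, 83, 65, 72, 85, 56, 80, 41]
  47 vs smaller child 22 at index 2, swap → [22, 23, 47, 36, 52, 24, 33, 83, 65, 72, 85, 56, 80, 41]
  47 vs smaller child 24 at index 5, swap → [22, 23, 24, 36, 52, 47, 33, 83, 65, 72, 85, 56, 80, 41]
extract-min #2 returns 22:
  remove root 22; move last element 41 to root → [41, 23, 24, 36, 52, 47, 33, 83, 65, 72, 85, 56, 80]
  41 vs smaller child 23 at index 1, swap → [23, 41, 24, 36, 52, 47, 33, 83, 65, 72, 85, 56, 80]
  41 vs smaller child 36 at index 3, swap → [23, 36, 24, 41, 52, 47, 33, 83, 65, 72, 85, 56, 80]
extract-min #3 returns 23:
  remove root 23; move last element 80 to root → [80, 36, 24, 41, 52, 47, 33, 83, 65, 72, 85, 56]
  80 vs smaller child 24 at index 2, swap → [24, 36, 80, 41, 52, 47, 33, 83, 65, 72, 85, 56]
  80 vs smaller child 33 at index 6, swap → [24, 36, 33, 41, 52, 47, 80, 83, 65, 72, 85, 56]
extract-min #4 returns 24:
  remove root 24; move last element 56 to root → [56, 36, 33, 41, 52, 47, 80, 83, 65, 72, 85]
  56 vs smaller child 33 at index 2, swap → [33, 36, 56, 41, 52, 47, 80, 83, 65, 72, 85]
  56 vs smaller child 47 at index 5, swap → [33, 36, 47, 41, 52, 56, 80, 83, 65, 72, 85]
extract-min #5 returns 33:
  remove root 33; move last element 85 to root → [85, 36, 47, 41, 52, 56, 80, 83, 65, 72]
  85 vs smaller child 36 at index 1, swap → [36, 85, 47, 41, 52, 56, 80, 83, 65, 72]
  85 vs smaller child 41 at index 3, swap → [36, 41, 47, 85, 52, 56, 80, 83, 65, 72]
  85 vs smaller child 65 at index 8, swap → [36, 41, 47, 65, 52, 56, 80, 83, 85, 72]
extract-min #6 returns 36:
  remove root 36; move last element 72 to root → [72, 41, 47, 65, 52, 56, 80, 83, 85]
  72 vs smaller child 41 at index 1, swap → [41, 72, 47, 65, 52, 56, 80, 83, 85]
  72 vs smaller child 52 at index 4, swap → [41, 52, 47, 65, 72, 56, 80, 83, 85]

[41, 52, 47, 65, 72, 56, 80, 83, 85]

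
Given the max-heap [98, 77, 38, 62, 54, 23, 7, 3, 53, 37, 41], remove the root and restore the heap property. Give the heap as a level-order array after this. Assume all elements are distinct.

remove root 98; move last element 41 to root → [41, 77, 38, 62, 54, 23, 7, 3, 53, 37]
41 vs larger child 77 at index 1, swap → [77, 41, 38, 62, 54, 23, 7, 3, 53, 37]
41 vs larger child 62 at index 3, swap → [77, 62, 38, 41, 54, 23, 7, 3, 53, 37]
41 vs larger child 53 at index 8, swap → [77, 62, 38, 53, 54, 23, 7, 3, 41, 37]

[77, 62, 38, 53, 54, 23, 7, 3, 41, 37]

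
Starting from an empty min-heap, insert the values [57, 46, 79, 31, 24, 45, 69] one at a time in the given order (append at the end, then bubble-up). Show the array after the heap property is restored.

Insert 57:
  append 57 at index 0 → [57] (no swap needed)
Insert 46:
  append 46 at index 1 → [57, 46]
  46 < parent 57 at index 0, swap → [46, 57]
Insert 79:
  append 79 at index 2 → [46, 57, 79] (no swap needed)
Insert 31:
  append 31 at index 3 → [46, 57, 79, 31]
  31 < parent 57 at index 1, swap → [46, 31, 79, 57]
  31 < parent 46 at index 0, swap → [31, 46, 79, 57]
Insert 24:
  append 24 at index 4 → [31, 46, 79, 57, 24]
  24 < parent 46 at index 1, swap → [31, 24, 79, 57, 46]
  24 < parent 31 at index 0, swap → [24, 31, 79, 57, 46]
Insert 45:
  append 45 at index 5 → [24, 31, 79, 57, 46, 45]
  45 < parent 79 at index 2, swap → [24, 31, 45, 57, 46, 79]
Insert 69:
  append 69 at index 6 → [24, 31, 45, 57, 46, 79, 69] (no swap needed)

[24, 31, 45, 57, 46, 79, 69]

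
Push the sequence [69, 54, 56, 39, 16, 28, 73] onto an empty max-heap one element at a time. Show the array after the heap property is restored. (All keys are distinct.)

[73, 54, 69, 39, 16, 28, 56]

Insert 69:
  append 69 at index 0 → [69] (no swap needed)
Insert 54:
  append 54 at index 1 → [69, 54] (no swap needed)
Insert 56:
  append 56 at index 2 → [69, 54, 56] (no swap needed)
Insert 39:
  append 39 at index 3 → [69, 54, 56, 39] (no swap needed)
Insert 16:
  append 16 at index 4 → [69, 54, 56, 39, 16] (no swap needed)
Insert 28:
  append 28 at index 5 → [69, 54, 56, 39, 16, 28] (no swap needed)
Insert 73:
  append 73 at index 6 → [69, 54, 56, 39, 16, 28, 73]
  73 > parent 56 at index 2, swap → [69, 54, 73, 39, 16, 28, 56]
  73 > parent 69 at index 0, swap → [73, 54, 69, 39, 16, 28, 56]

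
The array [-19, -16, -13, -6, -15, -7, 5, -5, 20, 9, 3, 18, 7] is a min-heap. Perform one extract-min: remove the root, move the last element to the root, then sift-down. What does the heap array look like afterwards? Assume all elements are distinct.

[-16, -15, -13, -6, 3, -7, 5, -5, 20, 9, 7, 18]

remove root -19; move last element 7 to root → [7, -16, -13, -6, -15, -7, 5, -5, 20, 9, 3, 18]
7 vs smaller child -16 at index 1, swap → [-16, 7, -13, -6, -15, -7, 5, -5, 20, 9, 3, 18]
7 vs smaller child -15 at index 4, swap → [-16, -15, -13, -6, 7, -7, 5, -5, 20, 9, 3, 18]
7 vs smaller child 3 at index 10, swap → [-16, -15, -13, -6, 3, -7, 5, -5, 20, 9, 7, 18]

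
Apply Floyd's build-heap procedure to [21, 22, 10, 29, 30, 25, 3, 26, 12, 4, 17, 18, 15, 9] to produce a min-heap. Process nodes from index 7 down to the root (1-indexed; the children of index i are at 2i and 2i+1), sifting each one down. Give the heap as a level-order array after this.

[3, 4, 9, 12, 17, 15, 10, 26, 29, 30, 22, 18, 25, 21]

sift down from index 7: already satisfies heap property
sift down from index 6:
  25 vs smaller child 15 at index 13, swap → [21, 22, 10, 29, 30, 15, 3, 26, 12, 4, 17, 18, 25, 9]
sift down from index 5:
  30 vs smaller child 4 at index 10, swap → [21, 22, 10, 29, 4, 15, 3, 26, 12, 30, 17, 18, 25, 9]
sift down from index 4:
  29 vs smaller child 12 at index 9, swap → [21, 22, 10, 12, 4, 15, 3, 26, 29, 30, 17, 18, 25, 9]
sift down from index 3:
  10 vs smaller child 3 at index 7, swap → [21, 22, 3, 12, 4, 15, 10, 26, 29, 30, 17, 18, 25, 9]
  10 vs only child 9 at index 14, swap → [21, 22, 3, 12, 4, 15, 9, 26, 29, 30, 17, 18, 25, 10]
sift down from index 2:
  22 vs smaller child 4 at index 5, swap → [21, 4, 3, 12, 22, 15, 9, 26, 29, 30, 17, 18, 25, 10]
  22 vs smaller child 17 at index 11, swap → [21, 4, 3, 12, 17, 15, 9, 26, 29, 30, 22, 18, 25, 10]
sift down from index 1:
  21 vs smaller child 3 at index 3, swap → [3, 4, 21, 12, 17, 15, 9, 26, 29, 30, 22, 18, 25, 10]
  21 vs smaller child 9 at index 7, swap → [3, 4, 9, 12, 17, 15, 21, 26, 29, 30, 22, 18, 25, 10]
  21 vs only child 10 at index 14, swap → [3, 4, 9, 12, 17, 15, 10, 26, 29, 30, 22, 18, 25, 21]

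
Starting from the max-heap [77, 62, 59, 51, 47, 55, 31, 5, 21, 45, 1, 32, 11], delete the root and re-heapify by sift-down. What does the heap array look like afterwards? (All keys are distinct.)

remove root 77; move last element 11 to root → [11, 62, 59, 51, 47, 55, 31, 5, 21, 45, 1, 32]
11 vs larger child 62 at index 1, swap → [62, 11, 59, 51, 47, 55, 31, 5, 21, 45, 1, 32]
11 vs larger child 51 at index 3, swap → [62, 51, 59, 11, 47, 55, 31, 5, 21, 45, 1, 32]
11 vs larger child 21 at index 8, swap → [62, 51, 59, 21, 47, 55, 31, 5, 11, 45, 1, 32]

[62, 51, 59, 21, 47, 55, 31, 5, 11, 45, 1, 32]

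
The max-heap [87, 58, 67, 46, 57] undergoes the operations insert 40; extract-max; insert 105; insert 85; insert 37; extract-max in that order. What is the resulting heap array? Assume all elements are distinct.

[85, 58, 67, 46, 57, 40, 37]

insert 40:
  append 40 at index 5 → [87, 58, 67, 46, 57, 40] (no swap needed)
extract-max → returns 87:
  remove root 87; move last element 40 to root → [40, 58, 67, 46, 57]
  40 vs larger child 67 at index 2, swap → [67, 58, 40, 46, 57]
insert 105:
  append 105 at index 5 → [67, 58, 40, 46, 57, 105]
  105 > parent 40 at index 2, swap → [67, 58, 105, 46, 57, 40]
  105 > parent 67 at index 0, swap → [105, 58, 67, 46, 57, 40]
insert 85:
  append 85 at index 6 → [105, 58, 67, 46, 57, 40, 85]
  85 > parent 67 at index 2, swap → [105, 58, 85, 46, 57, 40, 67]
insert 37:
  append 37 at index 7 → [105, 58, 85, 46, 57, 40, 67, 37] (no swap needed)
extract-max → returns 105:
  remove root 105; move last element 37 to root → [37, 58, 85, 46, 57, 40, 67]
  37 vs larger child 85 at index 2, swap → [85, 58, 37, 46, 57, 40, 67]
  37 vs larger child 67 at index 6, swap → [85, 58, 67, 46, 57, 40, 37]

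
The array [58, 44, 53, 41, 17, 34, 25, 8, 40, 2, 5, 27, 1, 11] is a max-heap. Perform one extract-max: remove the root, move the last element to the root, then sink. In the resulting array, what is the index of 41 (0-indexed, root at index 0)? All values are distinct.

3

remove root 58; move last element 11 to root → [11, 44, 53, 41, 17, 34, 25, 8, 40, 2, 5, 27, 1]
11 vs larger child 53 at index 2, swap → [53, 44, 11, 41, 17, 34, 25, 8, 40, 2, 5, 27, 1]
11 vs larger child 34 at index 5, swap → [53, 44, 34, 41, 17, 11, 25, 8, 40, 2, 5, 27, 1]
11 vs larger child 27 at index 11, swap → [53, 44, 34, 41, 17, 27, 25, 8, 40, 2, 5, 11, 1]
resulting array: [53, 44, 34, 41, 17, 27, 25, 8, 40, 2, 5, 11, 1]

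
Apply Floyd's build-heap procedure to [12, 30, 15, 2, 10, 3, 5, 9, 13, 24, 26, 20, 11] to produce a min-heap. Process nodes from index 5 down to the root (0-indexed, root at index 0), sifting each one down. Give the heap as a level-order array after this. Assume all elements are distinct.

[2, 9, 3, 12, 10, 11, 5, 30, 13, 24, 26, 20, 15]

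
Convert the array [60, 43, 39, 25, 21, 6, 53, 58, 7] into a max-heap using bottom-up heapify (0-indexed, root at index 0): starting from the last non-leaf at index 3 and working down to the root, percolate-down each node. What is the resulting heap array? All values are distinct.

sift down from index 3:
  25 vs larger child 58 at index 7, swap → [60, 43, 39, 58, 21, 6, 53, 25, 7]
sift down from index 2:
  39 vs larger child 53 at index 6, swap → [60, 43, 53, 58, 21, 6, 39, 25, 7]
sift down from index 1:
  43 vs larger child 58 at index 3, swap → [60, 58, 53, 43, 21, 6, 39, 25, 7]
sift down from index 0: already satisfies heap property

[60, 58, 53, 43, 21, 6, 39, 25, 7]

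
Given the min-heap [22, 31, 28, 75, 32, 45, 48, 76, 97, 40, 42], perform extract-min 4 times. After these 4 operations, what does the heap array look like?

[40, 75, 42, 76, 97, 45, 48]

extract-min #1 returns 22:
  remove root 22; move last element 42 to root → [42, 31, 28, 75, 32, 45, 48, 76, 97, 40]
  42 vs smaller child 28 at index 2, swap → [28, 31, 42, 75, 32, 45, 48, 76, 97, 40]
extract-min #2 returns 28:
  remove root 28; move last element 40 to root → [40, 31, 42, 75, 32, 45, 48, 76, 97]
  40 vs smaller child 31 at index 1, swap → [31, 40, 42, 75, 32, 45, 48, 76, 97]
  40 vs smaller child 32 at index 4, swap → [31, 32, 42, 75, 40, 45, 48, 76, 97]
extract-min #3 returns 31:
  remove root 31; move last element 97 to root → [97, 32, 42, 75, 40, 45, 48, 76]
  97 vs smaller child 32 at index 1, swap → [32, 97, 42, 75, 40, 45, 48, 76]
  97 vs smaller child 40 at index 4, swap → [32, 40, 42, 75, 97, 45, 48, 76]
extract-min #4 returns 32:
  remove root 32; move last element 76 to root → [76, 40, 42, 75, 97, 45, 48]
  76 vs smaller child 40 at index 1, swap → [40, 76, 42, 75, 97, 45, 48]
  76 vs smaller child 75 at index 3, swap → [40, 75, 42, 76, 97, 45, 48]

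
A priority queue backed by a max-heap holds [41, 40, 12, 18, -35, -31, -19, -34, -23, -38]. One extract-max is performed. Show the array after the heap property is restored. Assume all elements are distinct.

remove root 41; move last element -38 to root → [-38, 40, 12, 18, -35, -31, -19, -34, -23]
-38 vs larger child 40 at index 1, swap → [40, -38, 12, 18, -35, -31, -19, -34, -23]
-38 vs larger child 18 at index 3, swap → [40, 18, 12, -38, -35, -31, -19, -34, -23]
-38 vs larger child -23 at index 8, swap → [40, 18, 12, -23, -35, -31, -19, -34, -38]

[40, 18, 12, -23, -35, -31, -19, -34, -38]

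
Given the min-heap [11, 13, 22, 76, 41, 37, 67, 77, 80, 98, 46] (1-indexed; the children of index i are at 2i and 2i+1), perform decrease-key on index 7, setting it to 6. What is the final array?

set index 7 from 67 to 6 → [11, 13, 22, 76, 41, 37, 6, 77, 80, 98, 46]
6 < parent 22 at index 3, swap → [11, 13, 6, 76, 41, 37, 22, 77, 80, 98, 46]
6 < parent 11 at index 1, swap → [6, 13, 11, 76, 41, 37, 22, 77, 80, 98, 46]

[6, 13, 11, 76, 41, 37, 22, 77, 80, 98, 46]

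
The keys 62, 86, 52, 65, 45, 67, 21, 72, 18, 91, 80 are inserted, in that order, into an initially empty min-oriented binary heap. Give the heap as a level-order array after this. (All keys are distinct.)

[18, 21, 45, 52, 65, 67, 62, 86, 72, 91, 80]

Insert 62:
  append 62 at index 0 → [62] (no swap needed)
Insert 86:
  append 86 at index 1 → [62, 86] (no swap needed)
Insert 52:
  append 52 at index 2 → [62, 86, 52]
  52 < parent 62 at index 0, swap → [52, 86, 62]
Insert 65:
  append 65 at index 3 → [52, 86, 62, 65]
  65 < parent 86 at index 1, swap → [52, 65, 62, 86]
Insert 45:
  append 45 at index 4 → [52, 65, 62, 86, 45]
  45 < parent 65 at index 1, swap → [52, 45, 62, 86, 65]
  45 < parent 52 at index 0, swap → [45, 52, 62, 86, 65]
Insert 67:
  append 67 at index 5 → [45, 52, 62, 86, 65, 67] (no swap needed)
Insert 21:
  append 21 at index 6 → [45, 52, 62, 86, 65, 67, 21]
  21 < parent 62 at index 2, swap → [45, 52, 21, 86, 65, 67, 62]
  21 < parent 45 at index 0, swap → [21, 52, 45, 86, 65, 67, 62]
Insert 72:
  append 72 at index 7 → [21, 52, 45, 86, 65, 67, 62, 72]
  72 < parent 86 at index 3, swap → [21, 52, 45, 72, 65, 67, 62, 86]
Insert 18:
  append 18 at index 8 → [21, 52, 45, 72, 65, 67, 62, 86, 18]
  18 < parent 72 at index 3, swap → [21, 52, 45, 18, 65, 67, 62, 86, 72]
  18 < parent 52 at index 1, swap → [21, 18, 45, 52, 65, 67, 62, 86, 72]
  18 < parent 21 at index 0, swap → [18, 21, 45, 52, 65, 67, 62, 86, 72]
Insert 91:
  append 91 at index 9 → [18, 21, 45, 52, 65, 67, 62, 86, 72, 91] (no swap needed)
Insert 80:
  append 80 at index 10 → [18, 21, 45, 52, 65, 67, 62, 86, 72, 91, 80] (no swap needed)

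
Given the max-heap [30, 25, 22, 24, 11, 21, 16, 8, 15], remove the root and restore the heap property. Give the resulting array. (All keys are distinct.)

[25, 24, 22, 15, 11, 21, 16, 8]

remove root 30; move last element 15 to root → [15, 25, 22, 24, 11, 21, 16, 8]
15 vs larger child 25 at index 1, swap → [25, 15, 22, 24, 11, 21, 16, 8]
15 vs larger child 24 at index 3, swap → [25, 24, 22, 15, 11, 21, 16, 8]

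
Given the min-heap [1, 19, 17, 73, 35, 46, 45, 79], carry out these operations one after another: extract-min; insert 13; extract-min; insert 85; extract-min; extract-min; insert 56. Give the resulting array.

extract-min → returns 1:
  remove root 1; move last element 79 to root → [79, 19, 17, 73, 35, 46, 45]
  79 vs smaller child 17 at index 2, swap → [17, 19, 79, 73, 35, 46, 45]
  79 vs smaller child 45 at index 6, swap → [17, 19, 45, 73, 35, 46, 79]
insert 13:
  append 13 at index 7 → [17, 19, 45, 73, 35, 46, 79, 13]
  13 < parent 73 at index 3, swap → [17, 19, 45, 13, 35, 46, 79, 73]
  13 < parent 19 at index 1, swap → [17, 13, 45, 19, 35, 46, 79, 73]
  13 < parent 17 at index 0, swap → [13, 17, 45, 19, 35, 46, 79, 73]
extract-min → returns 13:
  remove root 13; move last element 73 to root → [73, 17, 45, 19, 35, 46, 79]
  73 vs smaller child 17 at index 1, swap → [17, 73, 45, 19, 35, 46, 79]
  73 vs smaller child 19 at index 3, swap → [17, 19, 45, 73, 35, 46, 79]
insert 85:
  append 85 at index 7 → [17, 19, 45, 73, 35, 46, 79, 85] (no swap needed)
extract-min → returns 17:
  remove root 17; move last element 85 to root → [85, 19, 45, 73, 35, 46, 79]
  85 vs smaller child 19 at index 1, swap → [19, 85, 45, 73, 35, 46, 79]
  85 vs smaller child 35 at index 4, swap → [19, 35, 45, 73, 85, 46, 79]
extract-min → returns 19:
  remove root 19; move last element 79 to root → [79, 35, 45, 73, 85, 46]
  79 vs smaller child 35 at index 1, swap → [35, 79, 45, 73, 85, 46]
  79 vs smaller child 73 at index 3, swap → [35, 73, 45, 79, 85, 46]
insert 56:
  append 56 at index 6 → [35, 73, 45, 79, 85, 46, 56] (no swap needed)

[35, 73, 45, 79, 85, 46, 56]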